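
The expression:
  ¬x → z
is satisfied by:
  {x: True, z: True}
  {x: True, z: False}
  {z: True, x: False}


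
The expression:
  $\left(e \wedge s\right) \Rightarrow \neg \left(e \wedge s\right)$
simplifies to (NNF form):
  $\neg e \vee \neg s$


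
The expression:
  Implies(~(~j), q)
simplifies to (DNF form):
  q | ~j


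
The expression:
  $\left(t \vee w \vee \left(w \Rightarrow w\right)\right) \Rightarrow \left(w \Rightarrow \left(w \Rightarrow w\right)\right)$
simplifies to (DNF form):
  $\text{True}$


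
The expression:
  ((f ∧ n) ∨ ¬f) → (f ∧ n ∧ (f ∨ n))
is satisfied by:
  {f: True}


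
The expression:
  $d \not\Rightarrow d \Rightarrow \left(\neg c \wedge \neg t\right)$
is always true.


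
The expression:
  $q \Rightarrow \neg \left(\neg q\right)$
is always true.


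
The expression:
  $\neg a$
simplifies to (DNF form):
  $\neg a$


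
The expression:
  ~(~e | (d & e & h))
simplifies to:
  e & (~d | ~h)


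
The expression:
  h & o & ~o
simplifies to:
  False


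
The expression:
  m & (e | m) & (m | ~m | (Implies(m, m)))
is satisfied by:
  {m: True}


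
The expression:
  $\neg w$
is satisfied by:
  {w: False}


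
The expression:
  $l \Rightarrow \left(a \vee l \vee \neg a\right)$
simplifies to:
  $\text{True}$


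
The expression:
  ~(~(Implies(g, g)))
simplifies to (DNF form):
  True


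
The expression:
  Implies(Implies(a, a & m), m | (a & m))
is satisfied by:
  {a: True, m: True}
  {a: True, m: False}
  {m: True, a: False}


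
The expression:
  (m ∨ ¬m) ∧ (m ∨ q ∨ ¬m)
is always true.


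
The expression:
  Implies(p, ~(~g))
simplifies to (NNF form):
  g | ~p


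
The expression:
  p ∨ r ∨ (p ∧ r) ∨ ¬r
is always true.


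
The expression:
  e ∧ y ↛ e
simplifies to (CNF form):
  False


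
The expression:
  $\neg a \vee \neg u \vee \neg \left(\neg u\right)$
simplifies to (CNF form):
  $\text{True}$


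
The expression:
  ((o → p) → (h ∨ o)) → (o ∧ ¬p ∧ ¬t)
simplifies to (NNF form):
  (o ∨ ¬h) ∧ (¬o ∨ ¬p) ∧ (¬o ∨ ¬t)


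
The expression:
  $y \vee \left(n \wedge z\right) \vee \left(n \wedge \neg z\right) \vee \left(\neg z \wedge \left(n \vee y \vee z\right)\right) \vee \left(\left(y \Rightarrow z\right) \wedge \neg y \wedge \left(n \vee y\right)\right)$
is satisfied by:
  {n: True, y: True}
  {n: True, y: False}
  {y: True, n: False}


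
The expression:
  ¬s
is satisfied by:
  {s: False}


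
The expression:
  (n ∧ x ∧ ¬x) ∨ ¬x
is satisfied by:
  {x: False}


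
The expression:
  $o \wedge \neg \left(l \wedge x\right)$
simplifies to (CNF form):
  $o \wedge \left(\neg l \vee \neg x\right)$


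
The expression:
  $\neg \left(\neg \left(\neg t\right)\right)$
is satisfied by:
  {t: False}


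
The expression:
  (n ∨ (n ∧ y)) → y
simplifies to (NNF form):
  y ∨ ¬n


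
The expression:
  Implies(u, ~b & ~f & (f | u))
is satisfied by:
  {b: False, u: False, f: False}
  {f: True, b: False, u: False}
  {b: True, f: False, u: False}
  {f: True, b: True, u: False}
  {u: True, f: False, b: False}


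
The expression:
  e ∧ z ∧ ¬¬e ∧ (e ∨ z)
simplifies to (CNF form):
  e ∧ z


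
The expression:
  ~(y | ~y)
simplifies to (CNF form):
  False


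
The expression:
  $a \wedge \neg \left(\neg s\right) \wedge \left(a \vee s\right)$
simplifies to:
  $a \wedge s$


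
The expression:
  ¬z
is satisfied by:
  {z: False}


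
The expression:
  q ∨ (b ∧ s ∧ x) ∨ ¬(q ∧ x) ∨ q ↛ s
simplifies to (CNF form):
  True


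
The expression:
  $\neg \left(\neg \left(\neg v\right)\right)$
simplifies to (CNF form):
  $\neg v$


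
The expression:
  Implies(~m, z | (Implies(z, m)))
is always true.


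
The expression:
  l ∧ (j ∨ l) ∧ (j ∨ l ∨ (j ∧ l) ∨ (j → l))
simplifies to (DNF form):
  l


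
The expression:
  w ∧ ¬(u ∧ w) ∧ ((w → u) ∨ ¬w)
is never true.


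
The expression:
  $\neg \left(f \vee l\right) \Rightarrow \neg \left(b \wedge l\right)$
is always true.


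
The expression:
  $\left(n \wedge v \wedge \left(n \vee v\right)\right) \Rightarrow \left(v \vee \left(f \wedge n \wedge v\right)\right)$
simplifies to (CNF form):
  $\text{True}$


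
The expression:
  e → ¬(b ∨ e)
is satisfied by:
  {e: False}


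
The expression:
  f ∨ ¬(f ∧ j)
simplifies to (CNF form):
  True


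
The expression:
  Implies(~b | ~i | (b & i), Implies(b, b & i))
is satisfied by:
  {i: True, b: False}
  {b: False, i: False}
  {b: True, i: True}


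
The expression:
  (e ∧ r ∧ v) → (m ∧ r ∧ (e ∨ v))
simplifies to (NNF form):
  m ∨ ¬e ∨ ¬r ∨ ¬v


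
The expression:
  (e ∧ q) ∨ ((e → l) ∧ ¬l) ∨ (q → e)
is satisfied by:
  {e: True, l: False, q: False}
  {l: False, q: False, e: False}
  {q: True, e: True, l: False}
  {q: True, l: False, e: False}
  {e: True, l: True, q: False}
  {l: True, e: False, q: False}
  {q: True, l: True, e: True}


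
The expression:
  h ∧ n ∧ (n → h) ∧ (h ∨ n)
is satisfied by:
  {h: True, n: True}


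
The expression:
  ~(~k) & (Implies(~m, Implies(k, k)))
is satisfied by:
  {k: True}


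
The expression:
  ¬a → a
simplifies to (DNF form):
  a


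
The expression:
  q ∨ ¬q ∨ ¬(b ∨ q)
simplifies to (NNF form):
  True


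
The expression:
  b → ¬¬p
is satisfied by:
  {p: True, b: False}
  {b: False, p: False}
  {b: True, p: True}


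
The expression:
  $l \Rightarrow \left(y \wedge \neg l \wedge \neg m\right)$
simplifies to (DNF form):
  $\neg l$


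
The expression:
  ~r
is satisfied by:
  {r: False}


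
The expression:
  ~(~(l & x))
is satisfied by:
  {x: True, l: True}


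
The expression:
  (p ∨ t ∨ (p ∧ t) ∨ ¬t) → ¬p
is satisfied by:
  {p: False}


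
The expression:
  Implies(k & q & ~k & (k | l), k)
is always true.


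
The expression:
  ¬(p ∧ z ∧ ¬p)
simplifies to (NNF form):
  True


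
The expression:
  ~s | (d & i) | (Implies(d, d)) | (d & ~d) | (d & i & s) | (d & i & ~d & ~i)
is always true.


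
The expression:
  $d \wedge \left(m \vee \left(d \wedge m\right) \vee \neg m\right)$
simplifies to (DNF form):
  $d$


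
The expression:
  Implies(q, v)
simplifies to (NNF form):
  v | ~q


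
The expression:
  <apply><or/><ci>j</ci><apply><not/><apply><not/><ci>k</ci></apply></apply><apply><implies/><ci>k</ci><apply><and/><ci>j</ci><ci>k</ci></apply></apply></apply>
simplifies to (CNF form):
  <true/>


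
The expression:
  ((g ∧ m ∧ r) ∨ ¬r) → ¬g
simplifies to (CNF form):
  (r ∨ ¬g) ∧ (¬g ∨ ¬m)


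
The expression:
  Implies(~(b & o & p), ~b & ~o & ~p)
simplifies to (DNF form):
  (b & o & p) | (b & o & ~o) | (b & p & ~b) | (o & p & ~p) | (b & ~b & ~o) | (o & ~o & ~p) | (p & ~b & ~p) | (~b & ~o & ~p)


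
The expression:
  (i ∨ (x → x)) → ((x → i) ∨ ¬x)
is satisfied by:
  {i: True, x: False}
  {x: False, i: False}
  {x: True, i: True}


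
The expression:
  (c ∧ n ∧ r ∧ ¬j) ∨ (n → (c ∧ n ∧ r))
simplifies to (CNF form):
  (c ∨ ¬n) ∧ (r ∨ ¬n)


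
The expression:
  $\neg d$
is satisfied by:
  {d: False}


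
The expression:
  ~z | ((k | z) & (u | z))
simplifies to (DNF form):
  True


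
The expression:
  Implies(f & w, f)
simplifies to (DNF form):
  True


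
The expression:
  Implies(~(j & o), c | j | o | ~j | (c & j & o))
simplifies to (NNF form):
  True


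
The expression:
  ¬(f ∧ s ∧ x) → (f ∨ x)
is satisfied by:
  {x: True, f: True}
  {x: True, f: False}
  {f: True, x: False}


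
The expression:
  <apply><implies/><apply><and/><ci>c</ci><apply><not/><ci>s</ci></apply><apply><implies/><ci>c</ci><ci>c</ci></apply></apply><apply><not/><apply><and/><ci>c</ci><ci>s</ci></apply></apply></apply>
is always true.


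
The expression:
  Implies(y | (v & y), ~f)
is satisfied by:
  {y: False, f: False}
  {f: True, y: False}
  {y: True, f: False}


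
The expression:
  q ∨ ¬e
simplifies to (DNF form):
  q ∨ ¬e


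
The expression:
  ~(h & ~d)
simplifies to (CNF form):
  d | ~h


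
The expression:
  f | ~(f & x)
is always true.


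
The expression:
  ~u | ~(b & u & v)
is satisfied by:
  {u: False, v: False, b: False}
  {b: True, u: False, v: False}
  {v: True, u: False, b: False}
  {b: True, v: True, u: False}
  {u: True, b: False, v: False}
  {b: True, u: True, v: False}
  {v: True, u: True, b: False}


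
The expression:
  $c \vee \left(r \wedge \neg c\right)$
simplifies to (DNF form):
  $c \vee r$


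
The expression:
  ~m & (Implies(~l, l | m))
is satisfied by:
  {l: True, m: False}


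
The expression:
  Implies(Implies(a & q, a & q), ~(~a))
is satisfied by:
  {a: True}


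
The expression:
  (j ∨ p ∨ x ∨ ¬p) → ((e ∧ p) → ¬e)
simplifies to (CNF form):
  ¬e ∨ ¬p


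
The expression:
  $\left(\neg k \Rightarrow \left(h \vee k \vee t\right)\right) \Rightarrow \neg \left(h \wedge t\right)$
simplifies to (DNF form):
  $\neg h \vee \neg t$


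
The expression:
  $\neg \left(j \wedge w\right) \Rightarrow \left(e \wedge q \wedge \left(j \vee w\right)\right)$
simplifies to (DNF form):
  $\left(j \wedge w\right) \vee \left(e \wedge j \wedge q\right) \vee \left(e \wedge j \wedge w\right) \vee \left(e \wedge q \wedge w\right) \vee \left(j \wedge q \wedge w\right) \vee \left(e \wedge j \wedge q \wedge w\right)$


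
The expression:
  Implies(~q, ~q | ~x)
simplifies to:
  True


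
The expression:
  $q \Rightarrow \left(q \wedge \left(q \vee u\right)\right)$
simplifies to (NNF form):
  $\text{True}$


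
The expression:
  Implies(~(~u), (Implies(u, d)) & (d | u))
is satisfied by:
  {d: True, u: False}
  {u: False, d: False}
  {u: True, d: True}


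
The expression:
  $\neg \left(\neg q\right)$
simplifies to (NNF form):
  $q$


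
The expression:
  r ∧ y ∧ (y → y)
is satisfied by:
  {r: True, y: True}


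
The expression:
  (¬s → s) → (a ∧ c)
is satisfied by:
  {c: True, a: True, s: False}
  {c: True, a: False, s: False}
  {a: True, c: False, s: False}
  {c: False, a: False, s: False}
  {c: True, s: True, a: True}


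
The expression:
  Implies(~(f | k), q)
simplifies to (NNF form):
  f | k | q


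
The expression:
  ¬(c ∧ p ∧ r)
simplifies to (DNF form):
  ¬c ∨ ¬p ∨ ¬r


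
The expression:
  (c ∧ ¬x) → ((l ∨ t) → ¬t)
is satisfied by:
  {x: True, c: False, t: False}
  {c: False, t: False, x: False}
  {x: True, t: True, c: False}
  {t: True, c: False, x: False}
  {x: True, c: True, t: False}
  {c: True, x: False, t: False}
  {x: True, t: True, c: True}


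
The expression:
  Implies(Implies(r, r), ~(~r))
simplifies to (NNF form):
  r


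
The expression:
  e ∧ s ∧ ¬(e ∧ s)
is never true.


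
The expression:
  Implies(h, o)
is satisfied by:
  {o: True, h: False}
  {h: False, o: False}
  {h: True, o: True}


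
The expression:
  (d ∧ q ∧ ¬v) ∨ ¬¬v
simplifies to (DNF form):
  v ∨ (d ∧ q)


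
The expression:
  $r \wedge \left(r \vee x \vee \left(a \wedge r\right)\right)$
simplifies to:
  $r$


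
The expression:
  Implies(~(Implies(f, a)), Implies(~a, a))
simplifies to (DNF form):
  a | ~f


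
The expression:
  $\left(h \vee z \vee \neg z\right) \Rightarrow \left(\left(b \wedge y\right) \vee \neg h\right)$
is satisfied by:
  {y: True, b: True, h: False}
  {y: True, b: False, h: False}
  {b: True, y: False, h: False}
  {y: False, b: False, h: False}
  {y: True, h: True, b: True}


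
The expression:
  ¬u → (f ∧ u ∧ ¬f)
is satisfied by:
  {u: True}


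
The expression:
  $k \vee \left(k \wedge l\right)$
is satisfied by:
  {k: True}


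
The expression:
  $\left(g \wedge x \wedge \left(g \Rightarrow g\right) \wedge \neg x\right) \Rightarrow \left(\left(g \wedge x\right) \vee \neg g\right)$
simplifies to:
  $\text{True}$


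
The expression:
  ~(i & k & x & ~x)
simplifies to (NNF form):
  True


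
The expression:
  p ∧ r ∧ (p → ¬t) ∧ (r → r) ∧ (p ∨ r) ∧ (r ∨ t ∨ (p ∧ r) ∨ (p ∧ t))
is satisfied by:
  {r: True, p: True, t: False}


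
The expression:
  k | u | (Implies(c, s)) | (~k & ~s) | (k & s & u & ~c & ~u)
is always true.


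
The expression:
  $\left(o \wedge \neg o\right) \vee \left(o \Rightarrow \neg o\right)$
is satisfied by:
  {o: False}


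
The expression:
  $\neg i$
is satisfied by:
  {i: False}


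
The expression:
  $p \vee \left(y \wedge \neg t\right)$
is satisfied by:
  {p: True, y: True, t: False}
  {p: True, y: False, t: False}
  {t: True, p: True, y: True}
  {t: True, p: True, y: False}
  {y: True, t: False, p: False}


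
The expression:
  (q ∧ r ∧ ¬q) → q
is always true.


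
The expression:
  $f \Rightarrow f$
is always true.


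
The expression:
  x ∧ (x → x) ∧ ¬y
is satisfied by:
  {x: True, y: False}


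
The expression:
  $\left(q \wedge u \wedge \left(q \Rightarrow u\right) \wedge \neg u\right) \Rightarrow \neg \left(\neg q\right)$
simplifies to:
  $\text{True}$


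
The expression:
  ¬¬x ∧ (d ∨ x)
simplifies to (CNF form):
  x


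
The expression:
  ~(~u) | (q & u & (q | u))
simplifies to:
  u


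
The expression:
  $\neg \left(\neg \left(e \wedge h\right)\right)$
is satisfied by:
  {h: True, e: True}


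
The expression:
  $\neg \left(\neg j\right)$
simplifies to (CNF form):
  $j$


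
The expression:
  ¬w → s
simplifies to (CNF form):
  s ∨ w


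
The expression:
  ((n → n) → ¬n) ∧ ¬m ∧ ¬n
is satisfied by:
  {n: False, m: False}


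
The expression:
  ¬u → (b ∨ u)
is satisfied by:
  {b: True, u: True}
  {b: True, u: False}
  {u: True, b: False}


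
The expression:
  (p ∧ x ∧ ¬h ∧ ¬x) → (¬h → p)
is always true.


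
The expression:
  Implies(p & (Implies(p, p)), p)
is always true.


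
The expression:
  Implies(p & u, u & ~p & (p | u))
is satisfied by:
  {p: False, u: False}
  {u: True, p: False}
  {p: True, u: False}


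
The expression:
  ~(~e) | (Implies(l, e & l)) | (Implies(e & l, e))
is always true.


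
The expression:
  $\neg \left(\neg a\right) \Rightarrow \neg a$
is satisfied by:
  {a: False}


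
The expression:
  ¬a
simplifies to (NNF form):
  ¬a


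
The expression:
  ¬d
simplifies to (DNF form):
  ¬d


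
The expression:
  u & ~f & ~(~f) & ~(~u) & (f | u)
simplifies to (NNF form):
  False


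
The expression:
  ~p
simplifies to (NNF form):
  ~p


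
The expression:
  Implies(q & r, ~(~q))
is always true.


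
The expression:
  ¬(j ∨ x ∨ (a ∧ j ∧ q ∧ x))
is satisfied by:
  {x: False, j: False}


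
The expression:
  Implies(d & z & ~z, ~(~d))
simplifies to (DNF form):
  True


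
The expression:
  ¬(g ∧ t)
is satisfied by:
  {g: False, t: False}
  {t: True, g: False}
  {g: True, t: False}


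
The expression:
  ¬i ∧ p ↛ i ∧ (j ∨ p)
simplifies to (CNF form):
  p ∧ ¬i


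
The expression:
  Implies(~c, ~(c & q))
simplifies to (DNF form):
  True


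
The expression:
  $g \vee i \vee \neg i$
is always true.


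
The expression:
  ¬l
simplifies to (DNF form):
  ¬l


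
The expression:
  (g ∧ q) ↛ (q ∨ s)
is never true.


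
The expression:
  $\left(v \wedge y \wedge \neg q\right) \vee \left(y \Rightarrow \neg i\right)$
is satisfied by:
  {v: True, q: False, y: False, i: False}
  {i: False, q: False, v: False, y: False}
  {v: True, q: True, i: False, y: False}
  {q: True, i: False, v: False, y: False}
  {i: True, v: True, q: False, y: False}
  {i: True, q: False, v: False, y: False}
  {i: True, v: True, q: True, y: False}
  {i: True, q: True, v: False, y: False}
  {y: True, v: True, i: False, q: False}
  {y: True, i: False, q: False, v: False}
  {y: True, v: True, q: True, i: False}
  {y: True, q: True, i: False, v: False}
  {y: True, v: True, i: True, q: False}


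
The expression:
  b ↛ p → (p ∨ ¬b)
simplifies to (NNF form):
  p ∨ ¬b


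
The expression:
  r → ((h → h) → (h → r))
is always true.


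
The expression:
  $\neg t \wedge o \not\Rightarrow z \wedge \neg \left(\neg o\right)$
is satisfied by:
  {o: True, z: False, t: False}


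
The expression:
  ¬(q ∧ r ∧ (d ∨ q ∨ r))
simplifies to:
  ¬q ∨ ¬r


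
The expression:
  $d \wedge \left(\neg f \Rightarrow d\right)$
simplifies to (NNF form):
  $d$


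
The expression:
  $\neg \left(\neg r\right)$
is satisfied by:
  {r: True}


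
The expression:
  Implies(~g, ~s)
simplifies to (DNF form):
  g | ~s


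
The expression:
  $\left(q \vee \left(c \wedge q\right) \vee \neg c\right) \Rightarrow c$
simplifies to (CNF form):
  $c$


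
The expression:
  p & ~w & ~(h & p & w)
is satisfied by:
  {p: True, w: False}


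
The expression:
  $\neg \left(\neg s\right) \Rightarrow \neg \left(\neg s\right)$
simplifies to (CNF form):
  $\text{True}$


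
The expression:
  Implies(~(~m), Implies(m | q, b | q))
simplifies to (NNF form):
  b | q | ~m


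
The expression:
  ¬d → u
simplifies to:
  d ∨ u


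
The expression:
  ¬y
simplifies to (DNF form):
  ¬y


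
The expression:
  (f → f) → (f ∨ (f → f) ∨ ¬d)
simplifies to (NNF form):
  True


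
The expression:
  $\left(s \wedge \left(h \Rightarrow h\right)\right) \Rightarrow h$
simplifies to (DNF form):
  $h \vee \neg s$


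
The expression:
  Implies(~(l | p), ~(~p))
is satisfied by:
  {l: True, p: True}
  {l: True, p: False}
  {p: True, l: False}


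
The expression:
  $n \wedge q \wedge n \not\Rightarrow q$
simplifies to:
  $\text{False}$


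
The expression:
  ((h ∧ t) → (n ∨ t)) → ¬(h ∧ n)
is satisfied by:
  {h: False, n: False}
  {n: True, h: False}
  {h: True, n: False}


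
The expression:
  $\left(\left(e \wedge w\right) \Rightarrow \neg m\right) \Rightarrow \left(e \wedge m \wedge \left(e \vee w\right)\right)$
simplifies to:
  $e \wedge m$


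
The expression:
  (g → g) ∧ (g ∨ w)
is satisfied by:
  {g: True, w: True}
  {g: True, w: False}
  {w: True, g: False}


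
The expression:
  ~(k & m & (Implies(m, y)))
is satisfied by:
  {k: False, m: False, y: False}
  {y: True, k: False, m: False}
  {m: True, k: False, y: False}
  {y: True, m: True, k: False}
  {k: True, y: False, m: False}
  {y: True, k: True, m: False}
  {m: True, k: True, y: False}


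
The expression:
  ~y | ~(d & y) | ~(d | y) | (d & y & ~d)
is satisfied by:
  {d: False, y: False}
  {y: True, d: False}
  {d: True, y: False}


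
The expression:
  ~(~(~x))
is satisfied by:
  {x: False}


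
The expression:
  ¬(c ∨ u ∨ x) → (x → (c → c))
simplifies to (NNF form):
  True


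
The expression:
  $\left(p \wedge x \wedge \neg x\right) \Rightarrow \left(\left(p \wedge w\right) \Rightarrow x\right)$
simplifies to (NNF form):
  $\text{True}$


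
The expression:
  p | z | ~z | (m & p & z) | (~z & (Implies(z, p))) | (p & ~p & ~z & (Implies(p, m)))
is always true.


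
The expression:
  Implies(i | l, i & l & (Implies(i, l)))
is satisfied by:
  {l: False, i: False}
  {i: True, l: True}


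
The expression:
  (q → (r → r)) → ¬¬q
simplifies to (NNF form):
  q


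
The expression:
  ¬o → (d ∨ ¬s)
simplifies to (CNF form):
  d ∨ o ∨ ¬s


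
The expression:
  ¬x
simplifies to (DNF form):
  ¬x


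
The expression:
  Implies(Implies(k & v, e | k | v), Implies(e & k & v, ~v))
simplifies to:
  ~e | ~k | ~v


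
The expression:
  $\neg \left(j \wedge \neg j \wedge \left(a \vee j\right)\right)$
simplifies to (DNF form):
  $\text{True}$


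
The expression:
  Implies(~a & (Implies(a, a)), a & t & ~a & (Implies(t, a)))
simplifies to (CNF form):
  a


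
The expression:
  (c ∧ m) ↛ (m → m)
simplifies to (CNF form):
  False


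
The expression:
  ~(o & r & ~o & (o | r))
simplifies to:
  True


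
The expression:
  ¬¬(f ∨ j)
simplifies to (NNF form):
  f ∨ j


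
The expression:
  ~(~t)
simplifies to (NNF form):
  t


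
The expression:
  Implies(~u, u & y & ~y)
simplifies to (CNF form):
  u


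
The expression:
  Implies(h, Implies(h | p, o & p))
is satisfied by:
  {p: True, o: True, h: False}
  {p: True, o: False, h: False}
  {o: True, p: False, h: False}
  {p: False, o: False, h: False}
  {p: True, h: True, o: True}


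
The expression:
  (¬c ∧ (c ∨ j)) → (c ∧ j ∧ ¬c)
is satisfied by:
  {c: True, j: False}
  {j: False, c: False}
  {j: True, c: True}


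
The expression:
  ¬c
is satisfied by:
  {c: False}


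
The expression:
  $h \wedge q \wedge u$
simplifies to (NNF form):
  $h \wedge q \wedge u$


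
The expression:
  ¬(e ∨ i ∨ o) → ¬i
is always true.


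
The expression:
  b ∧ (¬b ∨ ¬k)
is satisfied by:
  {b: True, k: False}


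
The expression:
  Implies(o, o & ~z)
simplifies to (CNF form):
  ~o | ~z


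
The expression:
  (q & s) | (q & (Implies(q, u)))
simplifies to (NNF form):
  q & (s | u)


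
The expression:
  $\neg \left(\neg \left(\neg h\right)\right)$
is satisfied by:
  {h: False}


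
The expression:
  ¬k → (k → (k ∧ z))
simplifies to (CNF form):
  True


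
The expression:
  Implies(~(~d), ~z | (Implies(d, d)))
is always true.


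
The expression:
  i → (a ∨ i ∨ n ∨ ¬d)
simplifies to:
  True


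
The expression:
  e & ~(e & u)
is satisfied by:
  {e: True, u: False}


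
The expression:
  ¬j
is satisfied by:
  {j: False}


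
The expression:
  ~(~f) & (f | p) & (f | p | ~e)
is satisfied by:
  {f: True}


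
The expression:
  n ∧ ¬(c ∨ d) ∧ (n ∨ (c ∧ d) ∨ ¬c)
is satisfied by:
  {n: True, d: False, c: False}


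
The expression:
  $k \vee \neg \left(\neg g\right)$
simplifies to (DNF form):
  $g \vee k$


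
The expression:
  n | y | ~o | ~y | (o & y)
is always true.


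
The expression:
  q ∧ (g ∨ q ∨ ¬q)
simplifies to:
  q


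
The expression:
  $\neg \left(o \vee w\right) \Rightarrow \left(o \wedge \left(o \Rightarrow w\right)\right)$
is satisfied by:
  {o: True, w: True}
  {o: True, w: False}
  {w: True, o: False}


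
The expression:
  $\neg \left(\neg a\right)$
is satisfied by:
  {a: True}


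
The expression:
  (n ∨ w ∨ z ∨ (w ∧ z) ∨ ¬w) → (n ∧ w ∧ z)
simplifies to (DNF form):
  n ∧ w ∧ z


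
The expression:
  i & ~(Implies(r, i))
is never true.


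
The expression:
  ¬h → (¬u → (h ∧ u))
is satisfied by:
  {u: True, h: True}
  {u: True, h: False}
  {h: True, u: False}


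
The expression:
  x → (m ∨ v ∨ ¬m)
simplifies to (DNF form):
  True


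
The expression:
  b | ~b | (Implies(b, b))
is always true.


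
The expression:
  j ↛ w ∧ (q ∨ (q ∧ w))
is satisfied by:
  {j: True, q: True, w: False}


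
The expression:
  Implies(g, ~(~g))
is always true.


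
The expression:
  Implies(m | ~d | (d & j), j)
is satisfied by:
  {d: True, j: True, m: False}
  {j: True, m: False, d: False}
  {d: True, j: True, m: True}
  {j: True, m: True, d: False}
  {d: True, m: False, j: False}


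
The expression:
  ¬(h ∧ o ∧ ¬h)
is always true.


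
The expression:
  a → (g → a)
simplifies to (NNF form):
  True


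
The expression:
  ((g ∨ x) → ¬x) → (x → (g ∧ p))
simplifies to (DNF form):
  True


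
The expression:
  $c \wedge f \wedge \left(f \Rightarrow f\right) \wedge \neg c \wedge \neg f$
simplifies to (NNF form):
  $\text{False}$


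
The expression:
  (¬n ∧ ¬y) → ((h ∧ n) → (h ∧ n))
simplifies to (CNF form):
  True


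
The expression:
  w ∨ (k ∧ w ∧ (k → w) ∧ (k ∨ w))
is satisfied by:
  {w: True}


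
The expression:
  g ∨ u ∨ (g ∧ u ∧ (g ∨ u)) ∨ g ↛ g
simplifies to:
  g ∨ u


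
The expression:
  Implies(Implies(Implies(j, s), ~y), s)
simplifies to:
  s | (y & ~j)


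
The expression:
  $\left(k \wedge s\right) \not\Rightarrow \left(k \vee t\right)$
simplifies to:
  $\text{False}$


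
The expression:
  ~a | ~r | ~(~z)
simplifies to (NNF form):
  z | ~a | ~r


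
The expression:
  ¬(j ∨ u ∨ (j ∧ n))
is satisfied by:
  {u: False, j: False}


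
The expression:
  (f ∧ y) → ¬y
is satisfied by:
  {y: False, f: False}
  {f: True, y: False}
  {y: True, f: False}


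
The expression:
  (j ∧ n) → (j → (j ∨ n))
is always true.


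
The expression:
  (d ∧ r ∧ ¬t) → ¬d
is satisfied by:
  {t: True, d: False, r: False}
  {t: False, d: False, r: False}
  {r: True, t: True, d: False}
  {r: True, t: False, d: False}
  {d: True, t: True, r: False}
  {d: True, t: False, r: False}
  {d: True, r: True, t: True}


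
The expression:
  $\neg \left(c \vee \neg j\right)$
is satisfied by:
  {j: True, c: False}


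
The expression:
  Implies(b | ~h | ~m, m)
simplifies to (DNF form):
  m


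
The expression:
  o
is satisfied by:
  {o: True}


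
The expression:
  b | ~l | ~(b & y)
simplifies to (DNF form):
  True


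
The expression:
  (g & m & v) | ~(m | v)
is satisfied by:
  {g: True, v: False, m: False}
  {g: False, v: False, m: False}
  {m: True, v: True, g: True}


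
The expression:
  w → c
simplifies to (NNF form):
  c ∨ ¬w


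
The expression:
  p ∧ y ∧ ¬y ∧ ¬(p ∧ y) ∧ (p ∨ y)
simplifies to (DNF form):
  False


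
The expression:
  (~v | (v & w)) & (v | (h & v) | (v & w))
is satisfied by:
  {w: True, v: True}


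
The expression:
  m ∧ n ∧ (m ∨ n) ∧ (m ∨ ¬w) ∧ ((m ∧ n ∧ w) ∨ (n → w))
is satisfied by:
  {m: True, w: True, n: True}


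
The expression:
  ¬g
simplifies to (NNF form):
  ¬g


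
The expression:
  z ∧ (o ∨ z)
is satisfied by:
  {z: True}


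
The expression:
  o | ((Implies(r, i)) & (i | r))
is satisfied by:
  {i: True, o: True}
  {i: True, o: False}
  {o: True, i: False}


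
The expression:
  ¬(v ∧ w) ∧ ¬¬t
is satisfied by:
  {t: True, w: False, v: False}
  {t: True, v: True, w: False}
  {t: True, w: True, v: False}


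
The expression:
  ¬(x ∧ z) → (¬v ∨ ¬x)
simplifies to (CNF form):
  z ∨ ¬v ∨ ¬x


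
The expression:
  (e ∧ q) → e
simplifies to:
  True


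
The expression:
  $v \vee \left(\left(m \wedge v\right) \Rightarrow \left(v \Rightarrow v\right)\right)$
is always true.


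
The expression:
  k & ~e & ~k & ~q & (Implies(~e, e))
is never true.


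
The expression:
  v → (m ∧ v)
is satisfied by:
  {m: True, v: False}
  {v: False, m: False}
  {v: True, m: True}


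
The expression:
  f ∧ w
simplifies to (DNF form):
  f ∧ w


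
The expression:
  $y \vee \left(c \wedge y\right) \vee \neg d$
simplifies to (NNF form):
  $y \vee \neg d$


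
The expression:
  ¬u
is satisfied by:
  {u: False}


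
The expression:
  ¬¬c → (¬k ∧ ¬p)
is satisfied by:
  {k: False, c: False, p: False}
  {p: True, k: False, c: False}
  {k: True, p: False, c: False}
  {p: True, k: True, c: False}
  {c: True, p: False, k: False}


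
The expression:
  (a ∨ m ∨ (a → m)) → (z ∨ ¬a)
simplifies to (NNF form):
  z ∨ ¬a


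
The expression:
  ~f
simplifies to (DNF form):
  ~f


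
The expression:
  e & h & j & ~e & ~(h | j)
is never true.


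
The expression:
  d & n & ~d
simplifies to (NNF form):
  False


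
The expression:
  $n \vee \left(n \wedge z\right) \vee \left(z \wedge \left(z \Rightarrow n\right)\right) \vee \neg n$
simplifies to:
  $\text{True}$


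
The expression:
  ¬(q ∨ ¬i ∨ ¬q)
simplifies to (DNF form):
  False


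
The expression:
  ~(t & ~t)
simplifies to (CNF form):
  True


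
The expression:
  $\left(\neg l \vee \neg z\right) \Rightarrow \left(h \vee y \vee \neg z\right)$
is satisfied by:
  {y: True, l: True, h: True, z: False}
  {y: True, l: True, h: False, z: False}
  {y: True, h: True, l: False, z: False}
  {y: True, h: False, l: False, z: False}
  {l: True, h: True, y: False, z: False}
  {l: True, y: False, h: False, z: False}
  {l: False, h: True, y: False, z: False}
  {l: False, y: False, h: False, z: False}
  {y: True, z: True, l: True, h: True}
  {y: True, z: True, l: True, h: False}
  {y: True, z: True, h: True, l: False}
  {y: True, z: True, h: False, l: False}
  {z: True, l: True, h: True, y: False}
  {z: True, l: True, h: False, y: False}
  {z: True, h: True, l: False, y: False}


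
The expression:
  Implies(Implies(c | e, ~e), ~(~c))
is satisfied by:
  {c: True, e: True}
  {c: True, e: False}
  {e: True, c: False}


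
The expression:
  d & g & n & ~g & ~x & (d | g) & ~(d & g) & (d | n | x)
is never true.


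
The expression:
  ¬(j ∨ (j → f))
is never true.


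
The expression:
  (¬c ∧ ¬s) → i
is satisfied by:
  {i: True, c: True, s: True}
  {i: True, c: True, s: False}
  {i: True, s: True, c: False}
  {i: True, s: False, c: False}
  {c: True, s: True, i: False}
  {c: True, s: False, i: False}
  {s: True, c: False, i: False}


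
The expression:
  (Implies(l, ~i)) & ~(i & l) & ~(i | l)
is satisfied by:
  {i: False, l: False}


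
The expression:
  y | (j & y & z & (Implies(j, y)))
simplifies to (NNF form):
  y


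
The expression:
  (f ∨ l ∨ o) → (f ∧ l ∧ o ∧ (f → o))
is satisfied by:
  {o: False, l: False, f: False}
  {f: True, l: True, o: True}


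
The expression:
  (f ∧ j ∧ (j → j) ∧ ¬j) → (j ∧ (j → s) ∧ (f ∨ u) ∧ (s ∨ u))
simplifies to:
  True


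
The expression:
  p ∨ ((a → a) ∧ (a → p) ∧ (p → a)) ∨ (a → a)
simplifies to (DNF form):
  True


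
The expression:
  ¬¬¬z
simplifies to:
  ¬z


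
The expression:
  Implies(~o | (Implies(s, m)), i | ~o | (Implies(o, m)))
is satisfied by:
  {i: True, m: True, s: True, o: False}
  {i: True, m: True, o: False, s: False}
  {i: True, s: True, o: False, m: False}
  {i: True, o: False, s: False, m: False}
  {m: True, s: True, o: False, i: False}
  {m: True, o: False, s: False, i: False}
  {s: True, m: False, o: False, i: False}
  {m: False, o: False, s: False, i: False}
  {m: True, i: True, o: True, s: True}
  {m: True, i: True, o: True, s: False}
  {i: True, o: True, s: True, m: False}
  {i: True, o: True, m: False, s: False}
  {s: True, o: True, m: True, i: False}
  {o: True, m: True, i: False, s: False}
  {o: True, s: True, i: False, m: False}


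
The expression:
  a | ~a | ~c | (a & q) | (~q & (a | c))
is always true.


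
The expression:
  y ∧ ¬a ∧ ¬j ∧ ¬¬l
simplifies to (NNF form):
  l ∧ y ∧ ¬a ∧ ¬j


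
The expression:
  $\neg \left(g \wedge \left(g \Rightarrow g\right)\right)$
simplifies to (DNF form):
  $\neg g$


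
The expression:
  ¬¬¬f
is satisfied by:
  {f: False}


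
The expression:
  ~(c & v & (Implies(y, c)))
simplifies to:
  ~c | ~v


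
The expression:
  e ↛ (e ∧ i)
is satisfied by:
  {e: True, i: False}


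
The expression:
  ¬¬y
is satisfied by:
  {y: True}


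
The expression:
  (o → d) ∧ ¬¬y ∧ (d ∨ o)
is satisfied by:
  {d: True, y: True}


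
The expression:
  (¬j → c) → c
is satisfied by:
  {c: True, j: False}
  {j: False, c: False}
  {j: True, c: True}


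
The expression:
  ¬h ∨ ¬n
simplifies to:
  ¬h ∨ ¬n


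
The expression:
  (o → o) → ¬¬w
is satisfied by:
  {w: True}


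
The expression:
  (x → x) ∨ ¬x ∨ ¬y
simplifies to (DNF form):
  True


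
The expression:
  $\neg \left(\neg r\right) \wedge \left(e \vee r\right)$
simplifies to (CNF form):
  $r$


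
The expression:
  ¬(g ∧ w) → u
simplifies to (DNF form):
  u ∨ (g ∧ w)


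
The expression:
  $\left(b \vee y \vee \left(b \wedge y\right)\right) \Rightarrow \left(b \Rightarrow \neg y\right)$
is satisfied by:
  {y: False, b: False}
  {b: True, y: False}
  {y: True, b: False}


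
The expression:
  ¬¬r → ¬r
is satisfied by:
  {r: False}


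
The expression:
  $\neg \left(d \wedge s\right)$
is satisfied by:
  {s: False, d: False}
  {d: True, s: False}
  {s: True, d: False}


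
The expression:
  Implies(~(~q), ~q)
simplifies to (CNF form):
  ~q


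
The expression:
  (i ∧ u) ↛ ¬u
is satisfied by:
  {i: True, u: True}


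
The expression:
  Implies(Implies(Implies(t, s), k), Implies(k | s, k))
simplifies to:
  True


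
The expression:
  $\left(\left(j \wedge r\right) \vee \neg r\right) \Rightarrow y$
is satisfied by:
  {y: True, r: True, j: False}
  {y: True, r: False, j: False}
  {j: True, y: True, r: True}
  {j: True, y: True, r: False}
  {r: True, j: False, y: False}


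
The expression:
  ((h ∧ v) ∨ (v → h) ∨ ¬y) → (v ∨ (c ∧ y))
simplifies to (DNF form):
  v ∨ (c ∧ y)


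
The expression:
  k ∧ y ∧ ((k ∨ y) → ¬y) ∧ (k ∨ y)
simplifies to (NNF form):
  False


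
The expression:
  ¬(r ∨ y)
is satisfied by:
  {y: False, r: False}


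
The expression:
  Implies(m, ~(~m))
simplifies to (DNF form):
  True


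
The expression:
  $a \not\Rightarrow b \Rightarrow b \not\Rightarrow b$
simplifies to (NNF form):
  $b \vee \neg a$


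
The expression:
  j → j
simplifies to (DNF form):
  True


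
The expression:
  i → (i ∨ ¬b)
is always true.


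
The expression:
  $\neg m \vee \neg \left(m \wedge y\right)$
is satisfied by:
  {m: False, y: False}
  {y: True, m: False}
  {m: True, y: False}


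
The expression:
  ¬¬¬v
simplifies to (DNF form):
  ¬v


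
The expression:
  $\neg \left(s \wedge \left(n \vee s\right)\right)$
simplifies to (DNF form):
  $\neg s$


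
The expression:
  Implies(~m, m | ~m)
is always true.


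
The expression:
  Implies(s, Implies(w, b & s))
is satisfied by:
  {b: True, s: False, w: False}
  {s: False, w: False, b: False}
  {w: True, b: True, s: False}
  {w: True, s: False, b: False}
  {b: True, s: True, w: False}
  {s: True, b: False, w: False}
  {w: True, s: True, b: True}


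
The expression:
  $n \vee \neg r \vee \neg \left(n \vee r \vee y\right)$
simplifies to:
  $n \vee \neg r$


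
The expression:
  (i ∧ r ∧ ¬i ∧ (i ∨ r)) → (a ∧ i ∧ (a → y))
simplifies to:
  True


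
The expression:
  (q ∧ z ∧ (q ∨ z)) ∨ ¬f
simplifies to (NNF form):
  (q ∧ z) ∨ ¬f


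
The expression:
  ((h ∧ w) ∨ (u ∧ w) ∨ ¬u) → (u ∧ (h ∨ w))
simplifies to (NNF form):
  u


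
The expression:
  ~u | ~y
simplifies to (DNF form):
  ~u | ~y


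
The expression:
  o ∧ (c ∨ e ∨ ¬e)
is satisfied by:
  {o: True}


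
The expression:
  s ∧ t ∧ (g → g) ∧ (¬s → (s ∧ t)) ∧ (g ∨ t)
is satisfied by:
  {t: True, s: True}


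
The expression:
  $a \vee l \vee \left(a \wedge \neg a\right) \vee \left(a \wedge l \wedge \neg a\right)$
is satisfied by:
  {a: True, l: True}
  {a: True, l: False}
  {l: True, a: False}


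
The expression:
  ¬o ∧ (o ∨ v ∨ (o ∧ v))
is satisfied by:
  {v: True, o: False}


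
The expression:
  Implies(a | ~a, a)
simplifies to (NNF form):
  a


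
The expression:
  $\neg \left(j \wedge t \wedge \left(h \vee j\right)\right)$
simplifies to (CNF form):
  $\neg j \vee \neg t$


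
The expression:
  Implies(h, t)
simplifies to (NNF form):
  t | ~h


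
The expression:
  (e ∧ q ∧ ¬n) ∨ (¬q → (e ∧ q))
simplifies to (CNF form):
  q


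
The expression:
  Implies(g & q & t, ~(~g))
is always true.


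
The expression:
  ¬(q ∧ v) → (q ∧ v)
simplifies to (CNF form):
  q ∧ v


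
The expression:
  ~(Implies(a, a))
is never true.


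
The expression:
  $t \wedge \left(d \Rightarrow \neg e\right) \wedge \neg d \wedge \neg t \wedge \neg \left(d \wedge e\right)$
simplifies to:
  $\text{False}$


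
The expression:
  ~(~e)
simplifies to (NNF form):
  e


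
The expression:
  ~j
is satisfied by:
  {j: False}


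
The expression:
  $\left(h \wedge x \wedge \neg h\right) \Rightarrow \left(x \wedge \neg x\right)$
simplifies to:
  $\text{True}$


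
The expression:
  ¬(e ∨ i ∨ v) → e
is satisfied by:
  {i: True, v: True, e: True}
  {i: True, v: True, e: False}
  {i: True, e: True, v: False}
  {i: True, e: False, v: False}
  {v: True, e: True, i: False}
  {v: True, e: False, i: False}
  {e: True, v: False, i: False}


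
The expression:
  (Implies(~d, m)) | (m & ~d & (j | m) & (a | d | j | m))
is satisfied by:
  {d: True, m: True}
  {d: True, m: False}
  {m: True, d: False}


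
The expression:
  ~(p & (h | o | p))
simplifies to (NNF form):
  ~p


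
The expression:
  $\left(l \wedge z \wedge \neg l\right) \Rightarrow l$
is always true.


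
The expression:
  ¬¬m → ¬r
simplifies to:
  ¬m ∨ ¬r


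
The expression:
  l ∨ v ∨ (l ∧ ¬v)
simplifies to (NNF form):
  l ∨ v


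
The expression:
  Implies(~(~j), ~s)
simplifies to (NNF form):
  ~j | ~s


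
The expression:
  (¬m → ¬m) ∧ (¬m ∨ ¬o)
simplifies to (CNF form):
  ¬m ∨ ¬o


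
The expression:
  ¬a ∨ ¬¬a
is always true.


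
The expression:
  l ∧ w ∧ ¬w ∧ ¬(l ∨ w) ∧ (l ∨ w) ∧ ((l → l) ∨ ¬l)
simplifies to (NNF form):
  False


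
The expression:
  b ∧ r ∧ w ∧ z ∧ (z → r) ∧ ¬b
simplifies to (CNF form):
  False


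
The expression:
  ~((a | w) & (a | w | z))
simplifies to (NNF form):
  ~a & ~w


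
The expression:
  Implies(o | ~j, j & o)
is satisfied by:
  {j: True}


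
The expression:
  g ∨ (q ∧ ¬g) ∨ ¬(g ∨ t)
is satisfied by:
  {q: True, g: True, t: False}
  {q: True, g: False, t: False}
  {g: True, q: False, t: False}
  {q: False, g: False, t: False}
  {q: True, t: True, g: True}
  {q: True, t: True, g: False}
  {t: True, g: True, q: False}


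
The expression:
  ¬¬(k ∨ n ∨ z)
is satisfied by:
  {n: True, k: True, z: True}
  {n: True, k: True, z: False}
  {n: True, z: True, k: False}
  {n: True, z: False, k: False}
  {k: True, z: True, n: False}
  {k: True, z: False, n: False}
  {z: True, k: False, n: False}


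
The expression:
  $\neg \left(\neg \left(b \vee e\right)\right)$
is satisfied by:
  {b: True, e: True}
  {b: True, e: False}
  {e: True, b: False}
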